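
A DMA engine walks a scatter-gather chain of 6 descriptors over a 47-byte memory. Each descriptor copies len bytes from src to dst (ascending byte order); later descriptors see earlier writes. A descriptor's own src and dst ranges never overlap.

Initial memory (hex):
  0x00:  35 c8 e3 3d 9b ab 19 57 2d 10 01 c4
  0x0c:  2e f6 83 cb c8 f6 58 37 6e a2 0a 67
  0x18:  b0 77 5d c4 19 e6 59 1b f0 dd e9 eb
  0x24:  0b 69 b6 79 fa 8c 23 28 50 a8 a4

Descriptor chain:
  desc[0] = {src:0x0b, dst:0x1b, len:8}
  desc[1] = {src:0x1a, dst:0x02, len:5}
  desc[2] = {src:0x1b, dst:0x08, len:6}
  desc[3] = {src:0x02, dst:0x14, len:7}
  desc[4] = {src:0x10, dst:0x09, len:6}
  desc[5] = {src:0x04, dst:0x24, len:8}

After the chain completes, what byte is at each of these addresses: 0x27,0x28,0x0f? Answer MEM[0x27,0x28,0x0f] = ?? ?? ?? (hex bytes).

  after D0: wrote 8B at 0x1b = c42ef683cbc8f658
  after D1: wrote 5B at 0x02 = 5dc42ef683
  after D2: wrote 6B at 0x08 = c42ef683cbc8
  after D3: wrote 7B at 0x14 = 5dc42ef68357c4
  after D4: wrote 6B at 0x09 = c8f658375dc4
  after D5: wrote 8B at 0x24 = 2ef68357c4c8f658
query mem[0x27]=0x57, mem[0x28]=0xc4, mem[0x0f]=0xcb

MEM[0x27,0x28,0x0f] = 57 c4 cb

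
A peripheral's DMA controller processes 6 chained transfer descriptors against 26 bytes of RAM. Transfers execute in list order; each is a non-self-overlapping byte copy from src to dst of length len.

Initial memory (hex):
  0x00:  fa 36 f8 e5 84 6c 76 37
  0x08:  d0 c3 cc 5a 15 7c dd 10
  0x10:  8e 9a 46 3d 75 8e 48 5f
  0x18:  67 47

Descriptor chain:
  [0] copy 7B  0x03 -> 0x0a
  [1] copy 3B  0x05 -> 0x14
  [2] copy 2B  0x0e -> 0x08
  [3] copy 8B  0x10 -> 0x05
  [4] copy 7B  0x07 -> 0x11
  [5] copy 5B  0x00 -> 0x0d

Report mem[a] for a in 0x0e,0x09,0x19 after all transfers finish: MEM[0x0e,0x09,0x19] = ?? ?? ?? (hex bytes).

MEM[0x0e,0x09,0x19] = 36 6c 47

D0: mem[0x0a..0x10] <- [e5 84 6c 76 37 d0 c3]
D1: mem[0x14..0x16] <- [6c 76 37]
D2: mem[0x08..0x09] <- [37 d0]
D3: mem[0x05..0x0c] <- [c3 9a 46 3d 6c 76 37 5f]
D4: mem[0x11..0x17] <- [46 3d 6c 76 37 5f 76]
D5: mem[0x0d..0x11] <- [fa 36 f8 e5 84]
query mem[0x0e]=0x36, mem[0x09]=0x6c, mem[0x19]=0x47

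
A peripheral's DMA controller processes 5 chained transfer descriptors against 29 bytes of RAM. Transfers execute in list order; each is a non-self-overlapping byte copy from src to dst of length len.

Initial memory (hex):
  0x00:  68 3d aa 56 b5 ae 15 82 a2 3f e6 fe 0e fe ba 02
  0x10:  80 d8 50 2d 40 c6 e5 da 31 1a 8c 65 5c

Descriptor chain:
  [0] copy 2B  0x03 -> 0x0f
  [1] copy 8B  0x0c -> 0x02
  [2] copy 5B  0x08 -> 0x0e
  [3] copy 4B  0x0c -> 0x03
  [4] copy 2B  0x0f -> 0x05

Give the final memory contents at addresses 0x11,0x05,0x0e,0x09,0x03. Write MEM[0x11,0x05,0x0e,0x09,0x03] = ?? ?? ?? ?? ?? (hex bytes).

[0] 0x03->0x0f len=2 : 56 b5
[1] 0x0c->0x02 len=8 : 0e fe ba 56 b5 d8 50 2d
[2] 0x08->0x0e len=5 : 50 2d e6 fe 0e
[3] 0x0c->0x03 len=4 : 0e fe 50 2d
[4] 0x0f->0x05 len=2 : 2d e6
query mem[0x11]=0xfe, mem[0x05]=0x2d, mem[0x0e]=0x50, mem[0x09]=0x2d, mem[0x03]=0x0e

MEM[0x11,0x05,0x0e,0x09,0x03] = fe 2d 50 2d 0e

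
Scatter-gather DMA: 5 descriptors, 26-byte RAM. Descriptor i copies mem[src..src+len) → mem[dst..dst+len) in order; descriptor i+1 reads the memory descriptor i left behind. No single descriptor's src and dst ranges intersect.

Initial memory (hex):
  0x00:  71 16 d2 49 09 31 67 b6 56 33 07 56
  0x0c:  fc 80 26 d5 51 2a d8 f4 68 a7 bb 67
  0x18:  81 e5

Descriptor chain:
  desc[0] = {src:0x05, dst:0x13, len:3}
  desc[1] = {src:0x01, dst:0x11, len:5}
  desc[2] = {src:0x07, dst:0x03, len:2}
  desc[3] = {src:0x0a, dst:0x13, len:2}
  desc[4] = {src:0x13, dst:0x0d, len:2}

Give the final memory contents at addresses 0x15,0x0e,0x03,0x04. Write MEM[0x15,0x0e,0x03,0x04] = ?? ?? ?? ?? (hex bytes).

MEM[0x15,0x0e,0x03,0x04] = 31 56 b6 56

D0: mem[0x13..0x15] <- [31 67 b6]
D1: mem[0x11..0x15] <- [16 d2 49 09 31]
D2: mem[0x03..0x04] <- [b6 56]
D3: mem[0x13..0x14] <- [07 56]
D4: mem[0x0d..0x0e] <- [07 56]
query mem[0x15]=0x31, mem[0x0e]=0x56, mem[0x03]=0xb6, mem[0x04]=0x56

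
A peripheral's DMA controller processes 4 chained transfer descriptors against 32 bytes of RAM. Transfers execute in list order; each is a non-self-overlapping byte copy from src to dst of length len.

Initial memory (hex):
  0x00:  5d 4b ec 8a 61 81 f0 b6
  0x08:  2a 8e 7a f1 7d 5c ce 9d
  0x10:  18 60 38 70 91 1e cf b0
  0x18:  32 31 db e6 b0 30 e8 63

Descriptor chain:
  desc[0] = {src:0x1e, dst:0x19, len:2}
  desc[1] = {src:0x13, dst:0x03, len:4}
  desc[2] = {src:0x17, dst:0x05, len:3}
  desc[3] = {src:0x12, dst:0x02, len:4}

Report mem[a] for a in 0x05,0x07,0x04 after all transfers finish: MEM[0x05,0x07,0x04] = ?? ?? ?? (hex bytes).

#0 dst[0x19+2] := {0xe8,0x63}
#1 dst[0x03+4] := {0x70,0x91,0x1e,0xcf}
#2 dst[0x05+3] := {0xb0,0x32,0xe8}
#3 dst[0x02+4] := {0x38,0x70,0x91,0x1e}
query mem[0x05]=0x1e, mem[0x07]=0xe8, mem[0x04]=0x91

MEM[0x05,0x07,0x04] = 1e e8 91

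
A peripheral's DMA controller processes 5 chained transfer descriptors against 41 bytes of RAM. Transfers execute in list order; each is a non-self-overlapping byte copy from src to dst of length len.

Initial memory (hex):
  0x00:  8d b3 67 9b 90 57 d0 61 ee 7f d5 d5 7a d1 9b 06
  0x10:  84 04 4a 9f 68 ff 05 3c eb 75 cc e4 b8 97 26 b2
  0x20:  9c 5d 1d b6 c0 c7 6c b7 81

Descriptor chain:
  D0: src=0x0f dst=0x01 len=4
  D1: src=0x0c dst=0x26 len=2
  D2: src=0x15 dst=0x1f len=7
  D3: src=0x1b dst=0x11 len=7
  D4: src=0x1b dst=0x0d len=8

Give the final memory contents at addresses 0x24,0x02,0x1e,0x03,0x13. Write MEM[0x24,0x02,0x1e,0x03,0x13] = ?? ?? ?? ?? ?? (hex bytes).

#0 dst[0x01+4] := {0x06,0x84,0x04,0x4a}
#1 dst[0x26+2] := {0x7a,0xd1}
#2 dst[0x1f+7] := {0xff,0x05,0x3c,0xeb,0x75,0xcc,0xe4}
#3 dst[0x11+7] := {0xe4,0xb8,0x97,0x26,0xff,0x05,0x3c}
#4 dst[0x0d+8] := {0xe4,0xb8,0x97,0x26,0xff,0x05,0x3c,0xeb}
query mem[0x24]=0xcc, mem[0x02]=0x84, mem[0x1e]=0x26, mem[0x03]=0x04, mem[0x13]=0x3c

MEM[0x24,0x02,0x1e,0x03,0x13] = cc 84 26 04 3c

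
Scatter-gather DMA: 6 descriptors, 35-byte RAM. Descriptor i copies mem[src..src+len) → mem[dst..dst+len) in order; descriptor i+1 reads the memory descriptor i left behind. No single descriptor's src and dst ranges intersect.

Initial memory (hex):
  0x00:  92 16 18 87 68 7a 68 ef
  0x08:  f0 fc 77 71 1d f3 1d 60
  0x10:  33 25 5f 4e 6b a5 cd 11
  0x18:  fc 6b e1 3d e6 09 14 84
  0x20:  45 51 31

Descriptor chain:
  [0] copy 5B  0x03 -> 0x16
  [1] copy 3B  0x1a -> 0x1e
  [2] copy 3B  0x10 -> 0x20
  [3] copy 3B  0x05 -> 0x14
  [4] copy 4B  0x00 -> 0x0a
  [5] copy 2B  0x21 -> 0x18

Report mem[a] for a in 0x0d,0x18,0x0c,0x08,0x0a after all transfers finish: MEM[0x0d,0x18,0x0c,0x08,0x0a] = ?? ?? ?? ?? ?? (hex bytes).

#0 dst[0x16+5] := {0x87,0x68,0x7a,0x68,0xef}
#1 dst[0x1e+3] := {0xef,0x3d,0xe6}
#2 dst[0x20+3] := {0x33,0x25,0x5f}
#3 dst[0x14+3] := {0x7a,0x68,0xef}
#4 dst[0x0a+4] := {0x92,0x16,0x18,0x87}
#5 dst[0x18+2] := {0x25,0x5f}
query mem[0x0d]=0x87, mem[0x18]=0x25, mem[0x0c]=0x18, mem[0x08]=0xf0, mem[0x0a]=0x92

MEM[0x0d,0x18,0x0c,0x08,0x0a] = 87 25 18 f0 92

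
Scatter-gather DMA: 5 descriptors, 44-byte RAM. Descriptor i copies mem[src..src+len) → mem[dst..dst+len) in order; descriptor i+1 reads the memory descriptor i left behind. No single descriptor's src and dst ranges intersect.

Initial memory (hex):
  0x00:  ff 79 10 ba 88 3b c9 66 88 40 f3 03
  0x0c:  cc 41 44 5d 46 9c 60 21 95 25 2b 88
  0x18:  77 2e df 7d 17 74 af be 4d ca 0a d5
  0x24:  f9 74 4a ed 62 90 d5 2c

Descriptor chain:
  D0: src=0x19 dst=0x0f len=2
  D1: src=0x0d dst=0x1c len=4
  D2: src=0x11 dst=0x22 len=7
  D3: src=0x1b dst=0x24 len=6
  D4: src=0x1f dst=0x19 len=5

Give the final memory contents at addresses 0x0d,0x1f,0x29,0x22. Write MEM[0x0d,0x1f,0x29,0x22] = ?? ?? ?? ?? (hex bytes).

  after D0: wrote 2B at 0x0f = 2edf
  after D1: wrote 4B at 0x1c = 41442edf
  after D2: wrote 7B at 0x22 = 9c602195252b88
  after D3: wrote 6B at 0x24 = 7d41442edf4d
  after D4: wrote 5B at 0x19 = df4dca9c60
query mem[0x0d]=0x41, mem[0x1f]=0xdf, mem[0x29]=0x4d, mem[0x22]=0x9c

MEM[0x0d,0x1f,0x29,0x22] = 41 df 4d 9c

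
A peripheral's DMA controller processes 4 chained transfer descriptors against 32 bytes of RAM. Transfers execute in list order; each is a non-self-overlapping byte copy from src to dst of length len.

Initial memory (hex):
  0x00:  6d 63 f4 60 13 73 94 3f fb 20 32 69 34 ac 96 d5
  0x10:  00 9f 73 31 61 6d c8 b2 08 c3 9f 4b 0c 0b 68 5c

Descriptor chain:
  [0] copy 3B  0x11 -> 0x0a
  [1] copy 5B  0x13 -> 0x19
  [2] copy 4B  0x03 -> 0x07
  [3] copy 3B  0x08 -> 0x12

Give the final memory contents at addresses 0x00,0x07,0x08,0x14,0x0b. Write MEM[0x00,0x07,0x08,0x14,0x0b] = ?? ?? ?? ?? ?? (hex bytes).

MEM[0x00,0x07,0x08,0x14,0x0b] = 6d 60 13 94 73

D0: mem[0x0a..0x0c] <- [9f 73 31]
D1: mem[0x19..0x1d] <- [31 61 6d c8 b2]
D2: mem[0x07..0x0a] <- [60 13 73 94]
D3: mem[0x12..0x14] <- [13 73 94]
query mem[0x00]=0x6d, mem[0x07]=0x60, mem[0x08]=0x13, mem[0x14]=0x94, mem[0x0b]=0x73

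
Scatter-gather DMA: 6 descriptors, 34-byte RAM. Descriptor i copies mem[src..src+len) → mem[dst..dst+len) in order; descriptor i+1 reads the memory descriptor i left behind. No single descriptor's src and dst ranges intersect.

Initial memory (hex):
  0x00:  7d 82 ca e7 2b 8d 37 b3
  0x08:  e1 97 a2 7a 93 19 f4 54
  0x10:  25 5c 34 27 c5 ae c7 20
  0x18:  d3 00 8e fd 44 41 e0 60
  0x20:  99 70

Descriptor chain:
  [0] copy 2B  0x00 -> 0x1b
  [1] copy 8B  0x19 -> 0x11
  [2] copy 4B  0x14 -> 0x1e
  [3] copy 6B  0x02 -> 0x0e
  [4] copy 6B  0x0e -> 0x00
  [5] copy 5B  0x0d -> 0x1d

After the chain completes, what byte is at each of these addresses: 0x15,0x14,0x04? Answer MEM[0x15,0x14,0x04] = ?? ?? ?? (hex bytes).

MEM[0x15,0x14,0x04] = 41 82 37

D0: mem[0x1b..0x1c] <- [7d 82]
D1: mem[0x11..0x18] <- [00 8e 7d 82 41 e0 60 99]
D2: mem[0x1e..0x21] <- [82 41 e0 60]
D3: mem[0x0e..0x13] <- [ca e7 2b 8d 37 b3]
D4: mem[0x00..0x05] <- [ca e7 2b 8d 37 b3]
D5: mem[0x1d..0x21] <- [19 ca e7 2b 8d]
query mem[0x15]=0x41, mem[0x14]=0x82, mem[0x04]=0x37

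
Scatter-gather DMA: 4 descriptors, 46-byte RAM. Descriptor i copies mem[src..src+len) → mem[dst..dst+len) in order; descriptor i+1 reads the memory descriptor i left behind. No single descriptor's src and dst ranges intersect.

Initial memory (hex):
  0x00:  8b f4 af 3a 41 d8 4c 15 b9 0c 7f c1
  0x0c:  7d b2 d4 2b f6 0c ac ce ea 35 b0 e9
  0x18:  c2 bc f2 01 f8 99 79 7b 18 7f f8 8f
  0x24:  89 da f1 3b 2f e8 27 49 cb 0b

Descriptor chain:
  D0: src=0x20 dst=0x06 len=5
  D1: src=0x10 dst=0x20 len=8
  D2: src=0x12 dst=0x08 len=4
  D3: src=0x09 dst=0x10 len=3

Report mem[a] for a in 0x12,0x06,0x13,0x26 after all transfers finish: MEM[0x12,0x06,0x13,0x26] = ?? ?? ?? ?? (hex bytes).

MEM[0x12,0x06,0x13,0x26] = 35 18 ce b0

D0: mem[0x06..0x0a] <- [18 7f f8 8f 89]
D1: mem[0x20..0x27] <- [f6 0c ac ce ea 35 b0 e9]
D2: mem[0x08..0x0b] <- [ac ce ea 35]
D3: mem[0x10..0x12] <- [ce ea 35]
query mem[0x12]=0x35, mem[0x06]=0x18, mem[0x13]=0xce, mem[0x26]=0xb0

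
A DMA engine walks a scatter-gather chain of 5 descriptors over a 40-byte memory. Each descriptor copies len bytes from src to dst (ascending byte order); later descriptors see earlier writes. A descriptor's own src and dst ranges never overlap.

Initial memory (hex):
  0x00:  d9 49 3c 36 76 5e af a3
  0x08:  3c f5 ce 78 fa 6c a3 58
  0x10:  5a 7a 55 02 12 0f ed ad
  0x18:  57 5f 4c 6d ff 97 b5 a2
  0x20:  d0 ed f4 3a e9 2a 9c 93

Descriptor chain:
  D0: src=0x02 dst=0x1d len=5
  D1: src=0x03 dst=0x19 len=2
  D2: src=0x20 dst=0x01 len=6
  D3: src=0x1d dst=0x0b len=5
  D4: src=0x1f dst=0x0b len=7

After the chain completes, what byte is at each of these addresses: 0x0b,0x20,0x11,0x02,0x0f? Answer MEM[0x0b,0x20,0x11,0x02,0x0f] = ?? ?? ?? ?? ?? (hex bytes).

  after D0: wrote 5B at 0x1d = 3c36765eaf
  after D1: wrote 2B at 0x19 = 3676
  after D2: wrote 6B at 0x01 = 5eaff43ae92a
  after D3: wrote 5B at 0x0b = 3c36765eaf
  after D4: wrote 7B at 0x0b = 765eaff43ae92a
query mem[0x0b]=0x76, mem[0x20]=0x5e, mem[0x11]=0x2a, mem[0x02]=0xaf, mem[0x0f]=0x3a

MEM[0x0b,0x20,0x11,0x02,0x0f] = 76 5e 2a af 3a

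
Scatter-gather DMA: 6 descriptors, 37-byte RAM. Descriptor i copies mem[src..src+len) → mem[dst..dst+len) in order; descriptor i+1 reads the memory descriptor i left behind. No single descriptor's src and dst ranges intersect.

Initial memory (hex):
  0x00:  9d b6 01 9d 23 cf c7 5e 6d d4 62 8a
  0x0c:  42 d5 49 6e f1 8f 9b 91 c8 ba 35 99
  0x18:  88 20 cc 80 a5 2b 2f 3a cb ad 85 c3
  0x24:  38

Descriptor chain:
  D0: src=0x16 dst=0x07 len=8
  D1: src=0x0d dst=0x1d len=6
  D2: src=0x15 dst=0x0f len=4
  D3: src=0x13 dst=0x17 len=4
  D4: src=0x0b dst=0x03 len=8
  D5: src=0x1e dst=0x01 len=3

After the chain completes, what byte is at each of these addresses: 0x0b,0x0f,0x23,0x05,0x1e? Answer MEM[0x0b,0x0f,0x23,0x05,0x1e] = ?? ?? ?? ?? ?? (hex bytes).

#0 dst[0x07+8] := {0x35,0x99,0x88,0x20,0xcc,0x80,0xa5,0x2b}
#1 dst[0x1d+6] := {0xa5,0x2b,0x6e,0xf1,0x8f,0x9b}
#2 dst[0x0f+4] := {0xba,0x35,0x99,0x88}
#3 dst[0x17+4] := {0x91,0xc8,0xba,0x35}
#4 dst[0x03+8] := {0xcc,0x80,0xa5,0x2b,0xba,0x35,0x99,0x88}
#5 dst[0x01+3] := {0x2b,0x6e,0xf1}
query mem[0x0b]=0xcc, mem[0x0f]=0xba, mem[0x23]=0xc3, mem[0x05]=0xa5, mem[0x1e]=0x2b

MEM[0x0b,0x0f,0x23,0x05,0x1e] = cc ba c3 a5 2b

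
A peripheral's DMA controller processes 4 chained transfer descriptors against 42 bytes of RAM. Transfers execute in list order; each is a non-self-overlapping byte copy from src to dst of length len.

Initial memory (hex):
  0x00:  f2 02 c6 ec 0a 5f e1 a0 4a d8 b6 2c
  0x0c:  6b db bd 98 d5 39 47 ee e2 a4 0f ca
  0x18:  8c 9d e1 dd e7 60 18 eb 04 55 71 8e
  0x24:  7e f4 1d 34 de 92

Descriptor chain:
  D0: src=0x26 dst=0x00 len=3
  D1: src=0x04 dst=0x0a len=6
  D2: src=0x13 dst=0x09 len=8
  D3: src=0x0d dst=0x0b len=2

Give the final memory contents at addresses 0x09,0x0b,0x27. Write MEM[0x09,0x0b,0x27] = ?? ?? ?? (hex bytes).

MEM[0x09,0x0b,0x27] = ee ca 34

[0] 0x26->0x00 len=3 : 1d 34 de
[1] 0x04->0x0a len=6 : 0a 5f e1 a0 4a d8
[2] 0x13->0x09 len=8 : ee e2 a4 0f ca 8c 9d e1
[3] 0x0d->0x0b len=2 : ca 8c
query mem[0x09]=0xee, mem[0x0b]=0xca, mem[0x27]=0x34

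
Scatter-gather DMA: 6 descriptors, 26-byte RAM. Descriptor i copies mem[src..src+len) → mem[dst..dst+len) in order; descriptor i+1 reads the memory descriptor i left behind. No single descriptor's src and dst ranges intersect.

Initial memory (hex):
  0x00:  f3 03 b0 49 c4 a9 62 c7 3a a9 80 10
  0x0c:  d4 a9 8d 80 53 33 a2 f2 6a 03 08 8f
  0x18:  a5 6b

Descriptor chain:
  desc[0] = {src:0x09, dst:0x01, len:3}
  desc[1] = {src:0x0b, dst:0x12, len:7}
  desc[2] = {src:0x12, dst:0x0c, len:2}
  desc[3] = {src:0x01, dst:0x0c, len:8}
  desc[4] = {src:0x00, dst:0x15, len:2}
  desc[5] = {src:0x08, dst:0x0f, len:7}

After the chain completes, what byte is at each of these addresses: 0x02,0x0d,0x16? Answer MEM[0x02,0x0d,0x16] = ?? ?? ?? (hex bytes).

MEM[0x02,0x0d,0x16] = 80 80 a9

#0 dst[0x01+3] := {0xa9,0x80,0x10}
#1 dst[0x12+7] := {0x10,0xd4,0xa9,0x8d,0x80,0x53,0x33}
#2 dst[0x0c+2] := {0x10,0xd4}
#3 dst[0x0c+8] := {0xa9,0x80,0x10,0xc4,0xa9,0x62,0xc7,0x3a}
#4 dst[0x15+2] := {0xf3,0xa9}
#5 dst[0x0f+7] := {0x3a,0xa9,0x80,0x10,0xa9,0x80,0x10}
query mem[0x02]=0x80, mem[0x0d]=0x80, mem[0x16]=0xa9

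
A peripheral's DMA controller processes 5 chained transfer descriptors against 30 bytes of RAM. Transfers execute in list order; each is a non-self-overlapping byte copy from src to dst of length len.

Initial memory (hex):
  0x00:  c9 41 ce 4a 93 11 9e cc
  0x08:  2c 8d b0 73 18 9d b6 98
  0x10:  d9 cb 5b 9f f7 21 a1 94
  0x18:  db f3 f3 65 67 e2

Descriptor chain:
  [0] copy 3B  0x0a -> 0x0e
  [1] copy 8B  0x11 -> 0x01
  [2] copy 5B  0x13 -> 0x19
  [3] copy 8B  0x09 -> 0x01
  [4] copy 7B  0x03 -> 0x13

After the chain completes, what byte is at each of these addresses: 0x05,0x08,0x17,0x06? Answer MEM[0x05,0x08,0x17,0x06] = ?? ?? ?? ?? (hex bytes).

MEM[0x05,0x08,0x17,0x06] = 9d 18 73 b0

#0 dst[0x0e+3] := {0xb0,0x73,0x18}
#1 dst[0x01+8] := {0xcb,0x5b,0x9f,0xf7,0x21,0xa1,0x94,0xdb}
#2 dst[0x19+5] := {0x9f,0xf7,0x21,0xa1,0x94}
#3 dst[0x01+8] := {0x8d,0xb0,0x73,0x18,0x9d,0xb0,0x73,0x18}
#4 dst[0x13+7] := {0x73,0x18,0x9d,0xb0,0x73,0x18,0x8d}
query mem[0x05]=0x9d, mem[0x08]=0x18, mem[0x17]=0x73, mem[0x06]=0xb0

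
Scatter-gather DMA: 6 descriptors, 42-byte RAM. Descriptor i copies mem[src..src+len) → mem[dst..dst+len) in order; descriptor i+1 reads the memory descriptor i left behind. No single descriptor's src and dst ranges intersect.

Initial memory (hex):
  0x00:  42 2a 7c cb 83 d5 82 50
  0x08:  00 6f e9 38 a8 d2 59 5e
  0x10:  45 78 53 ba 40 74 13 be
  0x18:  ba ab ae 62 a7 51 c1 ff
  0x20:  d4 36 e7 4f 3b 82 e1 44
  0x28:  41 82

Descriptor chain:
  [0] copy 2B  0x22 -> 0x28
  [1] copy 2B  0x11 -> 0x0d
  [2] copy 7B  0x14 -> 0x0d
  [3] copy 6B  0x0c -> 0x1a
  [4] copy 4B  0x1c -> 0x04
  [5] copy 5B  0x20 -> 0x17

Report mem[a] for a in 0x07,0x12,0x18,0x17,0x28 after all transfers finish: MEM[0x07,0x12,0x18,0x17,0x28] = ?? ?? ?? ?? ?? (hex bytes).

  after D0: wrote 2B at 0x28 = e74f
  after D1: wrote 2B at 0x0d = 7853
  after D2: wrote 7B at 0x0d = 407413bebaabae
  after D3: wrote 6B at 0x1a = a8407413beba
  after D4: wrote 4B at 0x04 = 7413beba
  after D5: wrote 5B at 0x17 = d436e74f3b
query mem[0x07]=0xba, mem[0x12]=0xab, mem[0x18]=0x36, mem[0x17]=0xd4, mem[0x28]=0xe7

MEM[0x07,0x12,0x18,0x17,0x28] = ba ab 36 d4 e7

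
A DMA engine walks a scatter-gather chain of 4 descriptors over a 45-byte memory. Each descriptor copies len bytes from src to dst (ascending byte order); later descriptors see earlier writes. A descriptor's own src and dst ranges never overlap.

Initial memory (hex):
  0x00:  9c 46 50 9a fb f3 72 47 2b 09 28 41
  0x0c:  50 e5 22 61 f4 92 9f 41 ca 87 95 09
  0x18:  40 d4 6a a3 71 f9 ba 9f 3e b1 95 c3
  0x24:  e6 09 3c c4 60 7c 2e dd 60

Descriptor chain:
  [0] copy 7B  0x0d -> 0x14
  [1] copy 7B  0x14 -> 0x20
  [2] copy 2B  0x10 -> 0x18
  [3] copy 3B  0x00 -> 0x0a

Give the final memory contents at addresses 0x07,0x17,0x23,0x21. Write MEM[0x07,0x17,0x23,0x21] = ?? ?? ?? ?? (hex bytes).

MEM[0x07,0x17,0x23,0x21] = 47 f4 f4 22

  after D0: wrote 7B at 0x14 = e52261f4929f41
  after D1: wrote 7B at 0x20 = e52261f4929f41
  after D2: wrote 2B at 0x18 = f492
  after D3: wrote 3B at 0x0a = 9c4650
query mem[0x07]=0x47, mem[0x17]=0xf4, mem[0x23]=0xf4, mem[0x21]=0x22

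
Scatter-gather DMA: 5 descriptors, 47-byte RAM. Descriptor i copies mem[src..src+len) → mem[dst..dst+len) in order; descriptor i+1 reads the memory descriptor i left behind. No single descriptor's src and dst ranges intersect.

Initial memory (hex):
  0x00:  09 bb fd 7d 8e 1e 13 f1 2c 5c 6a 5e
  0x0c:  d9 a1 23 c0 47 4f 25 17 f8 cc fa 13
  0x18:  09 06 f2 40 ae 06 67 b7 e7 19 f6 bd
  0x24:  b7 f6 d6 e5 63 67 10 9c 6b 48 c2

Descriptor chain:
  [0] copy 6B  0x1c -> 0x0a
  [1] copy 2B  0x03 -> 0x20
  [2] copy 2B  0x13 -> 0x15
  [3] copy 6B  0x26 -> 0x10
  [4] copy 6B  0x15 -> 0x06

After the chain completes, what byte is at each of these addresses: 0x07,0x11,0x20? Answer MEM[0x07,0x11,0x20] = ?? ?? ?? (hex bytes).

  after D0: wrote 6B at 0x0a = ae0667b7e719
  after D1: wrote 2B at 0x20 = 7d8e
  after D2: wrote 2B at 0x15 = 17f8
  after D3: wrote 6B at 0x10 = d6e56367109c
  after D4: wrote 6B at 0x06 = 9cf8130906f2
query mem[0x07]=0xf8, mem[0x11]=0xe5, mem[0x20]=0x7d

MEM[0x07,0x11,0x20] = f8 e5 7d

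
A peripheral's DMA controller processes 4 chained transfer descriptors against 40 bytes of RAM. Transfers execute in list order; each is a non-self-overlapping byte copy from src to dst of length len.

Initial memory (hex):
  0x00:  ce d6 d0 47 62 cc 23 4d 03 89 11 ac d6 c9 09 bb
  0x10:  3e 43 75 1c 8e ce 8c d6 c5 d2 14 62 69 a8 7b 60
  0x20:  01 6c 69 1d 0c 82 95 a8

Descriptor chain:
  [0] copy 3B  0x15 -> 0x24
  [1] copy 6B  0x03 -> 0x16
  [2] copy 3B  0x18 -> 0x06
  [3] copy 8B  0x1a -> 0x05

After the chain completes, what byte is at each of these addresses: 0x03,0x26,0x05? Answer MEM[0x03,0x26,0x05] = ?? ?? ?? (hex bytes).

#0 dst[0x24+3] := {0xce,0x8c,0xd6}
#1 dst[0x16+6] := {0x47,0x62,0xcc,0x23,0x4d,0x03}
#2 dst[0x06+3] := {0xcc,0x23,0x4d}
#3 dst[0x05+8] := {0x4d,0x03,0x69,0xa8,0x7b,0x60,0x01,0x6c}
query mem[0x03]=0x47, mem[0x26]=0xd6, mem[0x05]=0x4d

MEM[0x03,0x26,0x05] = 47 d6 4d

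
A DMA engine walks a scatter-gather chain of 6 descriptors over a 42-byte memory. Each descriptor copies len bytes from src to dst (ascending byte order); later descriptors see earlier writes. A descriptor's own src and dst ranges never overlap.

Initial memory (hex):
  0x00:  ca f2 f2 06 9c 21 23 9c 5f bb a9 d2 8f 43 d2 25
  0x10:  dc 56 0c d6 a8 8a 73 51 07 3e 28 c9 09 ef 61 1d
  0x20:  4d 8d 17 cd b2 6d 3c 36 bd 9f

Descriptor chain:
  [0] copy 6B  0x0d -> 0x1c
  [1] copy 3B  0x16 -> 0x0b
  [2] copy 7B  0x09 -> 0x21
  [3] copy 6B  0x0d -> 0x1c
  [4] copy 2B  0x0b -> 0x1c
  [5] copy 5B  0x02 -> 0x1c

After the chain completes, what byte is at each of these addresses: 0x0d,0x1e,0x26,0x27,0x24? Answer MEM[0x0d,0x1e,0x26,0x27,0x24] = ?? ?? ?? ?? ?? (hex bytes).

  after D0: wrote 6B at 0x1c = 43d225dc560c
  after D1: wrote 3B at 0x0b = 735107
  after D2: wrote 7B at 0x21 = bba9735107d225
  after D3: wrote 6B at 0x1c = 07d225dc560c
  after D4: wrote 2B at 0x1c = 7351
  after D5: wrote 5B at 0x1c = f2069c2123
query mem[0x0d]=0x07, mem[0x1e]=0x9c, mem[0x26]=0xd2, mem[0x27]=0x25, mem[0x24]=0x51

MEM[0x0d,0x1e,0x26,0x27,0x24] = 07 9c d2 25 51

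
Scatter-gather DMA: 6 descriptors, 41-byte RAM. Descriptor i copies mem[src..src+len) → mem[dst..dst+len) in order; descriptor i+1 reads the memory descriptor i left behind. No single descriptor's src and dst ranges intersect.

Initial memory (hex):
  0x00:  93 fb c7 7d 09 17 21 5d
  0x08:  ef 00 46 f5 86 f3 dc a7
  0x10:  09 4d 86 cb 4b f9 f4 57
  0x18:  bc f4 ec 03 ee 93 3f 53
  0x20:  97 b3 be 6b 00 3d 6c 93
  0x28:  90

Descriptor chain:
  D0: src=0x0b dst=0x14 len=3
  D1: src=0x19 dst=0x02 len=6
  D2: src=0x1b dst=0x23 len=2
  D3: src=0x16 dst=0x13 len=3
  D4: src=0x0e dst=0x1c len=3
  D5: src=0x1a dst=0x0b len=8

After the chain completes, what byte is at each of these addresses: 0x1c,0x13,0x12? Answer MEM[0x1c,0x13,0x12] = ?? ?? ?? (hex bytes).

#0 dst[0x14+3] := {0xf5,0x86,0xf3}
#1 dst[0x02+6] := {0xf4,0xec,0x03,0xee,0x93,0x3f}
#2 dst[0x23+2] := {0x03,0xee}
#3 dst[0x13+3] := {0xf3,0x57,0xbc}
#4 dst[0x1c+3] := {0xdc,0xa7,0x09}
#5 dst[0x0b+8] := {0xec,0x03,0xdc,0xa7,0x09,0x53,0x97,0xb3}
query mem[0x1c]=0xdc, mem[0x13]=0xf3, mem[0x12]=0xb3

MEM[0x1c,0x13,0x12] = dc f3 b3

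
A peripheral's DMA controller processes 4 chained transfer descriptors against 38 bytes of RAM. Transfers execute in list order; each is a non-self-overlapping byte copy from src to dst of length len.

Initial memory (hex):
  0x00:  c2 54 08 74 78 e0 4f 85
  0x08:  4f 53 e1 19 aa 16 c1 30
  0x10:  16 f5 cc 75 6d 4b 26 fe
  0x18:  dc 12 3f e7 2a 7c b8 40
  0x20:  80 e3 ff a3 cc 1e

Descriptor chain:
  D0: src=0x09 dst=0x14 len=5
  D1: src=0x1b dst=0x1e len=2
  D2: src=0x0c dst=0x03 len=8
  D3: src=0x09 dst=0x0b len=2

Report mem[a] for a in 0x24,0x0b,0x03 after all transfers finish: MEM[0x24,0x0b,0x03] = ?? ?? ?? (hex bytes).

D0: mem[0x14..0x18] <- [53 e1 19 aa 16]
D1: mem[0x1e..0x1f] <- [e7 2a]
D2: mem[0x03..0x0a] <- [aa 16 c1 30 16 f5 cc 75]
D3: mem[0x0b..0x0c] <- [cc 75]
query mem[0x24]=0xcc, mem[0x0b]=0xcc, mem[0x03]=0xaa

MEM[0x24,0x0b,0x03] = cc cc aa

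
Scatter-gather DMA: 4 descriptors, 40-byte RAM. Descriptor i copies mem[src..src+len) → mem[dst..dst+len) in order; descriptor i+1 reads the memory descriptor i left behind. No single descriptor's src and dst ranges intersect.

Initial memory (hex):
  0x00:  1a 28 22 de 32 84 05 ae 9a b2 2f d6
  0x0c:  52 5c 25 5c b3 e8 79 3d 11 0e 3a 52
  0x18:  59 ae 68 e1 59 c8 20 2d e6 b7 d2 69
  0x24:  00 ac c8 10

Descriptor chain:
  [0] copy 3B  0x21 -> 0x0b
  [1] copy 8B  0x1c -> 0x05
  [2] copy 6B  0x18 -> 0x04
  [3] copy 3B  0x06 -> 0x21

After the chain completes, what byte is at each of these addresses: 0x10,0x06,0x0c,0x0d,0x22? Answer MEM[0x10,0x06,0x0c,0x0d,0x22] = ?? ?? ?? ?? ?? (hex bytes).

[0] 0x21->0x0b len=3 : b7 d2 69
[1] 0x1c->0x05 len=8 : 59 c8 20 2d e6 b7 d2 69
[2] 0x18->0x04 len=6 : 59 ae 68 e1 59 c8
[3] 0x06->0x21 len=3 : 68 e1 59
query mem[0x10]=0xb3, mem[0x06]=0x68, mem[0x0c]=0x69, mem[0x0d]=0x69, mem[0x22]=0xe1

MEM[0x10,0x06,0x0c,0x0d,0x22] = b3 68 69 69 e1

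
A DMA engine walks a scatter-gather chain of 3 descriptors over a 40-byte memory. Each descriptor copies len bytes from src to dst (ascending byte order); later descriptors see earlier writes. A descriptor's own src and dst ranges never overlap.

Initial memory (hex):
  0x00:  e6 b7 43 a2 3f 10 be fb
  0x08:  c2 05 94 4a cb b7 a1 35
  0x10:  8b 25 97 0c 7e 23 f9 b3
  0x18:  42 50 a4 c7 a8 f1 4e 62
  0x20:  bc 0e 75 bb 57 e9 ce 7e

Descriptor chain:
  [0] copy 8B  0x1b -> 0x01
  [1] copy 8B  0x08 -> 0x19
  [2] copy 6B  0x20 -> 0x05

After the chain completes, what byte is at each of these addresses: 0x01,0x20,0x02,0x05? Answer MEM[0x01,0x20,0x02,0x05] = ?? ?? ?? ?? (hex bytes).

[0] 0x1b->0x01 len=8 : c7 a8 f1 4e 62 bc 0e 75
[1] 0x08->0x19 len=8 : 75 05 94 4a cb b7 a1 35
[2] 0x20->0x05 len=6 : 35 0e 75 bb 57 e9
query mem[0x01]=0xc7, mem[0x20]=0x35, mem[0x02]=0xa8, mem[0x05]=0x35

MEM[0x01,0x20,0x02,0x05] = c7 35 a8 35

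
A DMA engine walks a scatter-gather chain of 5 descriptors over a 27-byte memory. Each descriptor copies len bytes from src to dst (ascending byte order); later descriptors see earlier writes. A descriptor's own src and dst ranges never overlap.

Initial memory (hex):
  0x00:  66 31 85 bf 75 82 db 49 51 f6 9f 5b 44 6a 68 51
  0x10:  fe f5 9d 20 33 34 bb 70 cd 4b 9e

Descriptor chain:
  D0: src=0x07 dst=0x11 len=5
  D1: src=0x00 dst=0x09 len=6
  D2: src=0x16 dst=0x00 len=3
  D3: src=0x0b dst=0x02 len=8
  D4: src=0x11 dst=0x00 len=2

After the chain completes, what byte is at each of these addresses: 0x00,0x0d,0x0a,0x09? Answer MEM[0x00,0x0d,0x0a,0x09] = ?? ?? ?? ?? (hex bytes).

#0 dst[0x11+5] := {0x49,0x51,0xf6,0x9f,0x5b}
#1 dst[0x09+6] := {0x66,0x31,0x85,0xbf,0x75,0x82}
#2 dst[0x00+3] := {0xbb,0x70,0xcd}
#3 dst[0x02+8] := {0x85,0xbf,0x75,0x82,0x51,0xfe,0x49,0x51}
#4 dst[0x00+2] := {0x49,0x51}
query mem[0x00]=0x49, mem[0x0d]=0x75, mem[0x0a]=0x31, mem[0x09]=0x51

MEM[0x00,0x0d,0x0a,0x09] = 49 75 31 51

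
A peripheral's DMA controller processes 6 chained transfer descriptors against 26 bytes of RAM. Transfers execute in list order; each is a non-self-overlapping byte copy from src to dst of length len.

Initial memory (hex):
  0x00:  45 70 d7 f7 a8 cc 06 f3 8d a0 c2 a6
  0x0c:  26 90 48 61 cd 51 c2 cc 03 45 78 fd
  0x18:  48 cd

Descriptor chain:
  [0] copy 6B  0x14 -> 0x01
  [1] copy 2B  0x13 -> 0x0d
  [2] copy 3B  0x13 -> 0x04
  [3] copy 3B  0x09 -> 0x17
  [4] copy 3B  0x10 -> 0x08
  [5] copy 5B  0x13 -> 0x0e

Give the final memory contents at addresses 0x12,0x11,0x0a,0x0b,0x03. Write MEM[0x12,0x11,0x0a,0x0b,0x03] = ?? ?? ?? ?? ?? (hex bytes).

#0 dst[0x01+6] := {0x03,0x45,0x78,0xfd,0x48,0xcd}
#1 dst[0x0d+2] := {0xcc,0x03}
#2 dst[0x04+3] := {0xcc,0x03,0x45}
#3 dst[0x17+3] := {0xa0,0xc2,0xa6}
#4 dst[0x08+3] := {0xcd,0x51,0xc2}
#5 dst[0x0e+5] := {0xcc,0x03,0x45,0x78,0xa0}
query mem[0x12]=0xa0, mem[0x11]=0x78, mem[0x0a]=0xc2, mem[0x0b]=0xa6, mem[0x03]=0x78

MEM[0x12,0x11,0x0a,0x0b,0x03] = a0 78 c2 a6 78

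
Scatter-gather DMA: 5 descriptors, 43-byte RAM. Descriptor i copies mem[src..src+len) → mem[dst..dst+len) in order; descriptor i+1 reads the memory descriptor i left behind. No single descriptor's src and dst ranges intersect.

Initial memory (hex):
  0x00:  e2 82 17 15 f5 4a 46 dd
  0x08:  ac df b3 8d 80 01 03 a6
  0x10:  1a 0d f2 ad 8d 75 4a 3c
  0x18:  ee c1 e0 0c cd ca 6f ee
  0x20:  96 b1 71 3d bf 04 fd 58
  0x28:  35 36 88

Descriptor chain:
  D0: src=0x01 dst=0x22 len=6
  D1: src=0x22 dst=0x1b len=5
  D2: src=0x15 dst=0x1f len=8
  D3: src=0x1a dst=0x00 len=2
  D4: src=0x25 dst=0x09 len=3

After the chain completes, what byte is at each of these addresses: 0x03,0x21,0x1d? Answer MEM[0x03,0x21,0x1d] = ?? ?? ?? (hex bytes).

#0 dst[0x22+6] := {0x82,0x17,0x15,0xf5,0x4a,0x46}
#1 dst[0x1b+5] := {0x82,0x17,0x15,0xf5,0x4a}
#2 dst[0x1f+8] := {0x75,0x4a,0x3c,0xee,0xc1,0xe0,0x82,0x17}
#3 dst[0x00+2] := {0xe0,0x82}
#4 dst[0x09+3] := {0x82,0x17,0x46}
query mem[0x03]=0x15, mem[0x21]=0x3c, mem[0x1d]=0x15

MEM[0x03,0x21,0x1d] = 15 3c 15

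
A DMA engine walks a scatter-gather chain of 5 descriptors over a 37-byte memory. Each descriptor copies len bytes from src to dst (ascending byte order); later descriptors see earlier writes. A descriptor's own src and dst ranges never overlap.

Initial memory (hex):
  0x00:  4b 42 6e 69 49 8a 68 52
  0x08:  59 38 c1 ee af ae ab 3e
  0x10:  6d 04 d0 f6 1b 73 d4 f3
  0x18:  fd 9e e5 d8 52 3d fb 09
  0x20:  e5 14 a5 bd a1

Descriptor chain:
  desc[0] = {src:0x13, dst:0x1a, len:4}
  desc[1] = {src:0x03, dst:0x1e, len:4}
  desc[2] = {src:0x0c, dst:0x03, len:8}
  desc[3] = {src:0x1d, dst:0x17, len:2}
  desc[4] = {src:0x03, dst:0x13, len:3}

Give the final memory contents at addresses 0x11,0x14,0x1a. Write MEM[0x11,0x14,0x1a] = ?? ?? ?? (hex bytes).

[0] 0x13->0x1a len=4 : f6 1b 73 d4
[1] 0x03->0x1e len=4 : 69 49 8a 68
[2] 0x0c->0x03 len=8 : af ae ab 3e 6d 04 d0 f6
[3] 0x1d->0x17 len=2 : d4 69
[4] 0x03->0x13 len=3 : af ae ab
query mem[0x11]=0x04, mem[0x14]=0xae, mem[0x1a]=0xf6

MEM[0x11,0x14,0x1a] = 04 ae f6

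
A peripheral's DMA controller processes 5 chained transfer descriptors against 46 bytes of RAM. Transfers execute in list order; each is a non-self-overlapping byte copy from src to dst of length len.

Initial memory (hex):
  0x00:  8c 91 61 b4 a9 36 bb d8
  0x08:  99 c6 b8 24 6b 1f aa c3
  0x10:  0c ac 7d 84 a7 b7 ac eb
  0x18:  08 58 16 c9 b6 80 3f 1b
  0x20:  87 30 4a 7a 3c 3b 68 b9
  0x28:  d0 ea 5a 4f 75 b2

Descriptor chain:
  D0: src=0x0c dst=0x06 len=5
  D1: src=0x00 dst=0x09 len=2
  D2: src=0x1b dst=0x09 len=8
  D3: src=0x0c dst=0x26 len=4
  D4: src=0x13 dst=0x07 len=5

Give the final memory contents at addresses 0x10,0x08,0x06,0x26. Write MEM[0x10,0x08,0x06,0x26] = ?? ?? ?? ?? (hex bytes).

MEM[0x10,0x08,0x06,0x26] = 4a a7 6b 3f

D0: mem[0x06..0x0a] <- [6b 1f aa c3 0c]
D1: mem[0x09..0x0a] <- [8c 91]
D2: mem[0x09..0x10] <- [c9 b6 80 3f 1b 87 30 4a]
D3: mem[0x26..0x29] <- [3f 1b 87 30]
D4: mem[0x07..0x0b] <- [84 a7 b7 ac eb]
query mem[0x10]=0x4a, mem[0x08]=0xa7, mem[0x06]=0x6b, mem[0x26]=0x3f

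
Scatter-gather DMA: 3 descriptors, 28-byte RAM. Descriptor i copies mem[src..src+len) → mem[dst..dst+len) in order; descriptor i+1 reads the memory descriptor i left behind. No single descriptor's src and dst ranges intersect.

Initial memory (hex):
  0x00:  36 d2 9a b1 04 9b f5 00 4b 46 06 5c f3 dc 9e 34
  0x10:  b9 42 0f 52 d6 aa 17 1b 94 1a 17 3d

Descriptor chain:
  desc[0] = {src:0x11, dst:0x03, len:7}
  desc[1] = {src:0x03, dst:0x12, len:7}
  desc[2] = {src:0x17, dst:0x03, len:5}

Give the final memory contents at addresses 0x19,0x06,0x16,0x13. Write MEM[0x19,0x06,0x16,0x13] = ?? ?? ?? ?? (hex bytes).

MEM[0x19,0x06,0x16,0x13] = 1a 17 aa 0f

#0 dst[0x03+7] := {0x42,0x0f,0x52,0xd6,0xaa,0x17,0x1b}
#1 dst[0x12+7] := {0x42,0x0f,0x52,0xd6,0xaa,0x17,0x1b}
#2 dst[0x03+5] := {0x17,0x1b,0x1a,0x17,0x3d}
query mem[0x19]=0x1a, mem[0x06]=0x17, mem[0x16]=0xaa, mem[0x13]=0x0f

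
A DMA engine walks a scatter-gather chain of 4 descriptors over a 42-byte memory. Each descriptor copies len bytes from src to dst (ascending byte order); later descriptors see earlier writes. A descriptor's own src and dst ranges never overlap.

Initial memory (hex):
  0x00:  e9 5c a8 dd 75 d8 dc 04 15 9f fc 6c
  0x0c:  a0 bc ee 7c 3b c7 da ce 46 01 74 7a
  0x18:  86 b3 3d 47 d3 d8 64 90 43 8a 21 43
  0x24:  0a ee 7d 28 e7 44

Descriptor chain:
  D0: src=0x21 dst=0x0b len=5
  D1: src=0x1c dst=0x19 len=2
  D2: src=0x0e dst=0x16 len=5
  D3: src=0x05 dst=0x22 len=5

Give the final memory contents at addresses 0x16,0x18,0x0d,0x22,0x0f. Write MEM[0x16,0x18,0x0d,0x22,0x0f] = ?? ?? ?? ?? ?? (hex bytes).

MEM[0x16,0x18,0x0d,0x22,0x0f] = 0a 3b 43 d8 ee

  after D0: wrote 5B at 0x0b = 8a21430aee
  after D1: wrote 2B at 0x19 = d3d8
  after D2: wrote 5B at 0x16 = 0aee3bc7da
  after D3: wrote 5B at 0x22 = d8dc04159f
query mem[0x16]=0x0a, mem[0x18]=0x3b, mem[0x0d]=0x43, mem[0x22]=0xd8, mem[0x0f]=0xee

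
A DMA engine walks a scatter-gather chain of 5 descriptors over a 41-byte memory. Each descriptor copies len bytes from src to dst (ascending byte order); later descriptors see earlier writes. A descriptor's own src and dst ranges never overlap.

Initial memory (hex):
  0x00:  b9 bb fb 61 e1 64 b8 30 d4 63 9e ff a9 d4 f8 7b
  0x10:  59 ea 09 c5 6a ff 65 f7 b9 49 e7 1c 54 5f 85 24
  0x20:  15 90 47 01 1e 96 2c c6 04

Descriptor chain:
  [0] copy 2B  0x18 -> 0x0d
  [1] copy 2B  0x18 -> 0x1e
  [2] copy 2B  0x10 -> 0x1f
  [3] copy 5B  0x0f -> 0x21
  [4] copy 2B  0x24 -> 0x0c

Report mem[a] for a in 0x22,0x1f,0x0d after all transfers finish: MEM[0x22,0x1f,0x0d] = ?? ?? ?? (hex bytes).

MEM[0x22,0x1f,0x0d] = 59 59 c5

#0 dst[0x0d+2] := {0xb9,0x49}
#1 dst[0x1e+2] := {0xb9,0x49}
#2 dst[0x1f+2] := {0x59,0xea}
#3 dst[0x21+5] := {0x7b,0x59,0xea,0x09,0xc5}
#4 dst[0x0c+2] := {0x09,0xc5}
query mem[0x22]=0x59, mem[0x1f]=0x59, mem[0x0d]=0xc5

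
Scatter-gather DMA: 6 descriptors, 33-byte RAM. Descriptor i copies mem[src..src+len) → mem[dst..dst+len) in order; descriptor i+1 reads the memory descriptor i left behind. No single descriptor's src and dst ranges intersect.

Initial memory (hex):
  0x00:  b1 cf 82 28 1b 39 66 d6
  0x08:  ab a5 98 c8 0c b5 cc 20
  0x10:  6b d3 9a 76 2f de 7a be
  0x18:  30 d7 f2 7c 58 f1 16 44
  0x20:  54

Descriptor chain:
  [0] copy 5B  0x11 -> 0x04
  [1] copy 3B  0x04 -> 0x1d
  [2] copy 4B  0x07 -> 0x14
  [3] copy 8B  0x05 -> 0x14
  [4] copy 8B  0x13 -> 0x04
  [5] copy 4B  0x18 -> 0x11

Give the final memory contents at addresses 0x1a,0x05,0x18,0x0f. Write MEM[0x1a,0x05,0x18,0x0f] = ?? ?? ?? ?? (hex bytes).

MEM[0x1a,0x05,0x18,0x0f] = c8 9a a5 20

[0] 0x11->0x04 len=5 : d3 9a 76 2f de
[1] 0x04->0x1d len=3 : d3 9a 76
[2] 0x07->0x14 len=4 : 2f de a5 98
[3] 0x05->0x14 len=8 : 9a 76 2f de a5 98 c8 0c
[4] 0x13->0x04 len=8 : 76 9a 76 2f de a5 98 c8
[5] 0x18->0x11 len=4 : a5 98 c8 0c
query mem[0x1a]=0xc8, mem[0x05]=0x9a, mem[0x18]=0xa5, mem[0x0f]=0x20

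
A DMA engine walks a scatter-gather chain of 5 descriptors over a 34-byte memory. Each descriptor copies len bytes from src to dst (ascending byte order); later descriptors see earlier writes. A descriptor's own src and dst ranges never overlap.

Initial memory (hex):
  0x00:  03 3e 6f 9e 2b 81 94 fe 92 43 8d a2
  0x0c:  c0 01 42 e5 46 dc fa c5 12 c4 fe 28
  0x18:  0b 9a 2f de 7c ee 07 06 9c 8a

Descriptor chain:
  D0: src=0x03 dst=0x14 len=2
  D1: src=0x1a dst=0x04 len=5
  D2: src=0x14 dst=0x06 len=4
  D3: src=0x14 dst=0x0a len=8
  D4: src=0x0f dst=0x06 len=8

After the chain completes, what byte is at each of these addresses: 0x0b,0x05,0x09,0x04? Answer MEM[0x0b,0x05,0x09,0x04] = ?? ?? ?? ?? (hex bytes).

MEM[0x0b,0x05,0x09,0x04] = 9e de fa 2f

D0: mem[0x14..0x15] <- [9e 2b]
D1: mem[0x04..0x08] <- [2f de 7c ee 07]
D2: mem[0x06..0x09] <- [9e 2b fe 28]
D3: mem[0x0a..0x11] <- [9e 2b fe 28 0b 9a 2f de]
D4: mem[0x06..0x0d] <- [9a 2f de fa c5 9e 2b fe]
query mem[0x0b]=0x9e, mem[0x05]=0xde, mem[0x09]=0xfa, mem[0x04]=0x2f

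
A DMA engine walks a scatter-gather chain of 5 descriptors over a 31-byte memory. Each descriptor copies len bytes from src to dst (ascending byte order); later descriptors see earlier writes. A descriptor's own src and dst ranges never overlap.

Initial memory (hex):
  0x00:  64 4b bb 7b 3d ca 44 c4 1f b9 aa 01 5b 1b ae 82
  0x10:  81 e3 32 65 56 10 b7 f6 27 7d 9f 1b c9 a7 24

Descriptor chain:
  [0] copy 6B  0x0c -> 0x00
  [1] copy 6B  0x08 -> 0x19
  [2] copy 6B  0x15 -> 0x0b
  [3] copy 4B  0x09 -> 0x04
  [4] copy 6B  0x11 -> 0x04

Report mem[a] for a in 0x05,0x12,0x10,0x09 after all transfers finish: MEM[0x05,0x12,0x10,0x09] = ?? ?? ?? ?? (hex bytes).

D0: mem[0x00..0x05] <- [5b 1b ae 82 81 e3]
D1: mem[0x19..0x1e] <- [1f b9 aa 01 5b 1b]
D2: mem[0x0b..0x10] <- [10 b7 f6 27 1f b9]
D3: mem[0x04..0x07] <- [b9 aa 10 b7]
D4: mem[0x04..0x09] <- [e3 32 65 56 10 b7]
query mem[0x05]=0x32, mem[0x12]=0x32, mem[0x10]=0xb9, mem[0x09]=0xb7

MEM[0x05,0x12,0x10,0x09] = 32 32 b9 b7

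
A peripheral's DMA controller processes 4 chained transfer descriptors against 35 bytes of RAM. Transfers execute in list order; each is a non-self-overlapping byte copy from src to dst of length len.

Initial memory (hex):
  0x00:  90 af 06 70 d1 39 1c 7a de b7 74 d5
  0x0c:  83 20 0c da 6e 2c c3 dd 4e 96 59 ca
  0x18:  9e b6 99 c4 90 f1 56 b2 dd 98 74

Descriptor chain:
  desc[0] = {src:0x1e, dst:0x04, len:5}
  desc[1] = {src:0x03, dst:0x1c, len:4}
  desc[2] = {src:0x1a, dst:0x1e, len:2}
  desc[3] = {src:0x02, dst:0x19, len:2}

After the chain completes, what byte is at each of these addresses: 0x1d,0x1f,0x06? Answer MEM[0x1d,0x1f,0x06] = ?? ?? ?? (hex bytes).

MEM[0x1d,0x1f,0x06] = 56 c4 dd

[0] 0x1e->0x04 len=5 : 56 b2 dd 98 74
[1] 0x03->0x1c len=4 : 70 56 b2 dd
[2] 0x1a->0x1e len=2 : 99 c4
[3] 0x02->0x19 len=2 : 06 70
query mem[0x1d]=0x56, mem[0x1f]=0xc4, mem[0x06]=0xdd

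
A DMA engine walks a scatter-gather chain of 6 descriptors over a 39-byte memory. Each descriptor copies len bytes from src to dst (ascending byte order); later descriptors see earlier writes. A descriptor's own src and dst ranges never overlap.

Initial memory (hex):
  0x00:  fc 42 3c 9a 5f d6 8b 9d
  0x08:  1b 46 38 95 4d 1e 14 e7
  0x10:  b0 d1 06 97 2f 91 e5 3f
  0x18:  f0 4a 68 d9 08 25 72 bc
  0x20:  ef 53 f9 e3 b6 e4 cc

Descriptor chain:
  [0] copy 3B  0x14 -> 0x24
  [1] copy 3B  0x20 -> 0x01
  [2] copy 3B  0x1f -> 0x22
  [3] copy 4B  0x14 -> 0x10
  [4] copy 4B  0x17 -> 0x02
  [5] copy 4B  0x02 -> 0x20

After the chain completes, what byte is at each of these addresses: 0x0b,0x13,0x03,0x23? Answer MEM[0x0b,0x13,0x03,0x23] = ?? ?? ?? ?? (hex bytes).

D0: mem[0x24..0x26] <- [2f 91 e5]
D1: mem[0x01..0x03] <- [ef 53 f9]
D2: mem[0x22..0x24] <- [bc ef 53]
D3: mem[0x10..0x13] <- [2f 91 e5 3f]
D4: mem[0x02..0x05] <- [3f f0 4a 68]
D5: mem[0x20..0x23] <- [3f f0 4a 68]
query mem[0x0b]=0x95, mem[0x13]=0x3f, mem[0x03]=0xf0, mem[0x23]=0x68

MEM[0x0b,0x13,0x03,0x23] = 95 3f f0 68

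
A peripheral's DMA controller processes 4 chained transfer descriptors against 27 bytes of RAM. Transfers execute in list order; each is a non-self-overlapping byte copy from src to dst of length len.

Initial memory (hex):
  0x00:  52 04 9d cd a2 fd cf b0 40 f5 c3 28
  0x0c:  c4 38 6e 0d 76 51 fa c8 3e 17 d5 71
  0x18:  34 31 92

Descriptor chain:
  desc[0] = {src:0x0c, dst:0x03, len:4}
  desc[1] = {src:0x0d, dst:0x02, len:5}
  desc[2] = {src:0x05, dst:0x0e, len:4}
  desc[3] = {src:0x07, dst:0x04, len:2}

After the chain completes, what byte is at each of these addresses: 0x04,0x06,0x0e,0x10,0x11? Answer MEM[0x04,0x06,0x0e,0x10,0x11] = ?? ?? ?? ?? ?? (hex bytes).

MEM[0x04,0x06,0x0e,0x10,0x11] = b0 51 76 b0 40

[0] 0x0c->0x03 len=4 : c4 38 6e 0d
[1] 0x0d->0x02 len=5 : 38 6e 0d 76 51
[2] 0x05->0x0e len=4 : 76 51 b0 40
[3] 0x07->0x04 len=2 : b0 40
query mem[0x04]=0xb0, mem[0x06]=0x51, mem[0x0e]=0x76, mem[0x10]=0xb0, mem[0x11]=0x40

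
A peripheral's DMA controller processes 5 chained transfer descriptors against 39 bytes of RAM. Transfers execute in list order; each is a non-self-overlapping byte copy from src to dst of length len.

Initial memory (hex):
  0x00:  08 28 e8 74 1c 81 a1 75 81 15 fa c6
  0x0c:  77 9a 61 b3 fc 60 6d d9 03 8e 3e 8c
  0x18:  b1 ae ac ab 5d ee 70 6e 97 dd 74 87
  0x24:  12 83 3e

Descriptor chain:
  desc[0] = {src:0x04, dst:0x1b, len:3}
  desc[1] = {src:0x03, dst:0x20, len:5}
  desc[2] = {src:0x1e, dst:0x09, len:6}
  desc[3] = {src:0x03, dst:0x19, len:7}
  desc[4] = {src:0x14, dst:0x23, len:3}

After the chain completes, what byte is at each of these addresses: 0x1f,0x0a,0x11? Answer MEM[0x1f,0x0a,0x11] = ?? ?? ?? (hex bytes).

  after D0: wrote 3B at 0x1b = 1c81a1
  after D1: wrote 5B at 0x20 = 741c81a175
  after D2: wrote 6B at 0x09 = 706e741c81a1
  after D3: wrote 7B at 0x19 = 741c81a1758170
  after D4: wrote 3B at 0x23 = 038e3e
query mem[0x1f]=0x70, mem[0x0a]=0x6e, mem[0x11]=0x60

MEM[0x1f,0x0a,0x11] = 70 6e 60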